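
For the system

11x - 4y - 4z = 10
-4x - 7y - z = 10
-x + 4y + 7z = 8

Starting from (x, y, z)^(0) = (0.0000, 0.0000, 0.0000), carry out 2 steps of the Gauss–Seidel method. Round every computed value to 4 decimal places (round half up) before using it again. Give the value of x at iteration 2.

Iteration 1:
  x = (10 - (-4)·0.0000 - (-4)·0.0000) / (11) = 0.9091
  y = (10 - (-4)·0.9091 - (-1)·0.0000) / (-7) = -1.9481
  z = (8 - (-1)·0.9091 - (4)·-1.9481) / (7) = 2.3859
Iteration 2:
  x = (10 - (-4)·-1.9481 - (-4)·2.3859) / (11) = 1.0683
  y = (10 - (-4)·1.0683 - (-1)·2.3859) / (-7) = -2.3799
  z = (8 - (-1)·1.0683 - (4)·-2.3799) / (7) = 2.6554

1.0683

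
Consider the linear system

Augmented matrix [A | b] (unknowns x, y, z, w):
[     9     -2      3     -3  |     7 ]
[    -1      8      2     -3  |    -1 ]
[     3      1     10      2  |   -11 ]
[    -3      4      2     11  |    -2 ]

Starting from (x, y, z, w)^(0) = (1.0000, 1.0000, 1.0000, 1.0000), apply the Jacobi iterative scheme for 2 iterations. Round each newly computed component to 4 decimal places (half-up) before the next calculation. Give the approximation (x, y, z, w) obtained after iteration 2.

(1.2207, 0.2546, -1.3216, 0.3545)

Iteration 1:
  x = (7 - (-2)·1.0000 - (3)·1.0000 - (-3)·1.0000) / (9) = 1.0000
  y = (-1 - (-1)·1.0000 - (2)·1.0000 - (-3)·1.0000) / (8) = 0.1250
  z = (-11 - (3)·1.0000 - (1)·1.0000 - (2)·1.0000) / (10) = -1.7000
  w = (-2 - (-3)·1.0000 - (4)·1.0000 - (2)·1.0000) / (11) = -0.4545
Iteration 2:
  x = (7 - (-2)·0.1250 - (3)·-1.7000 - (-3)·-0.4545) / (9) = 1.2207
  y = (-1 - (-1)·1.0000 - (2)·-1.7000 - (-3)·-0.4545) / (8) = 0.2546
  z = (-11 - (3)·1.0000 - (1)·0.1250 - (2)·-0.4545) / (10) = -1.3216
  w = (-2 - (-3)·1.0000 - (4)·0.1250 - (2)·-1.7000) / (11) = 0.3545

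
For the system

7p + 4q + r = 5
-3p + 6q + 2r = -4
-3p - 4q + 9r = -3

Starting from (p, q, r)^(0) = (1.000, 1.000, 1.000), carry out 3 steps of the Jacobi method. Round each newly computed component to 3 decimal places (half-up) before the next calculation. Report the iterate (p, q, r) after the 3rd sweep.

(1.259, -0.013, -0.383)

Iteration 1:
  p = (5 - (4)·1.000 - (1)·1.000) / (7) = 0.000
  q = (-4 - (-3)·1.000 - (2)·1.000) / (6) = -0.500
  r = (-3 - (-3)·1.000 - (-4)·1.000) / (9) = 0.444
Iteration 2:
  p = (5 - (4)·-0.500 - (1)·0.444) / (7) = 0.937
  q = (-4 - (-3)·0.000 - (2)·0.444) / (6) = -0.815
  r = (-3 - (-3)·0.000 - (-4)·-0.500) / (9) = -0.556
Iteration 3:
  p = (5 - (4)·-0.815 - (1)·-0.556) / (7) = 1.259
  q = (-4 - (-3)·0.937 - (2)·-0.556) / (6) = -0.013
  r = (-3 - (-3)·0.937 - (-4)·-0.815) / (9) = -0.383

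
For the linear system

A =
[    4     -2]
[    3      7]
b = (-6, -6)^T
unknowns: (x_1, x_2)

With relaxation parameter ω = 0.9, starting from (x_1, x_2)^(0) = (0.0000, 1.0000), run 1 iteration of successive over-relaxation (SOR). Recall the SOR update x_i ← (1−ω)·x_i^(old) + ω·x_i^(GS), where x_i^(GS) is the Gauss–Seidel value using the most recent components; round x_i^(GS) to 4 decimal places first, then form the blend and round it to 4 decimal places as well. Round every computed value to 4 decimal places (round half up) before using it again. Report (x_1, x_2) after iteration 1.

Iteration 1:
  x_1: GS value = (-6 - (-2)·1.0000) / (4) = -1.0000;  x_1 ← (1−ω)·0.0000 + ω·-1.0000 = -0.9000
  x_2: GS value = (-6 - (3)·-0.9000) / (7) = -0.4714;  x_2 ← (1−ω)·1.0000 + ω·-0.4714 = -0.3243

(-0.9000, -0.3243)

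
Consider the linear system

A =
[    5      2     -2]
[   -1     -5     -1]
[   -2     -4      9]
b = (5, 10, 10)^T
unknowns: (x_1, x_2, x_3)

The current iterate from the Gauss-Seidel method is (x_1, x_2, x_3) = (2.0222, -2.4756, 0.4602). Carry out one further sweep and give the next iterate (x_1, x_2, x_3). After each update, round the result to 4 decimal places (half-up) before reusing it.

(2.1743, -2.5269, 0.4712)

One sweep:
  x_1 = (5 - (2)·-2.4756 - (-2)·0.4602) / (5) = 2.1743
  x_2 = (10 - (-1)·2.1743 - (-1)·0.4602) / (-5) = -2.5269
  x_3 = (10 - (-2)·2.1743 - (-4)·-2.5269) / (9) = 0.4712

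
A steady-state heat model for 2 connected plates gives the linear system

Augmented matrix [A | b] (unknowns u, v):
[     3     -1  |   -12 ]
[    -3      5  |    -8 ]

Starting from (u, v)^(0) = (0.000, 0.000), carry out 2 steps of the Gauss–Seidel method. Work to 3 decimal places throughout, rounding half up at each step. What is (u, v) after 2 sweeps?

Iteration 1:
  u = (-12 - (-1)·0.000) / (3) = -4.000
  v = (-8 - (-3)·-4.000) / (5) = -4.000
Iteration 2:
  u = (-12 - (-1)·-4.000) / (3) = -5.333
  v = (-8 - (-3)·-5.333) / (5) = -4.800

(-5.333, -4.800)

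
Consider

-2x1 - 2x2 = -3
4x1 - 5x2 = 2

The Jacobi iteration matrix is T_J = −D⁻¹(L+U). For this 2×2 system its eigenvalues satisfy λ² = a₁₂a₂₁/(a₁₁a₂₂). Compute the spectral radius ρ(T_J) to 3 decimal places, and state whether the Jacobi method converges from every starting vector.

0.894

a₁₂a₂₁/(a₁₁a₂₂) = (-2)·(4) / ((-2)·(-5)) = -0.800000
ρ = √|-0.800000| = √0.800000 = 0.894
ρ < 1, so Jacobi converges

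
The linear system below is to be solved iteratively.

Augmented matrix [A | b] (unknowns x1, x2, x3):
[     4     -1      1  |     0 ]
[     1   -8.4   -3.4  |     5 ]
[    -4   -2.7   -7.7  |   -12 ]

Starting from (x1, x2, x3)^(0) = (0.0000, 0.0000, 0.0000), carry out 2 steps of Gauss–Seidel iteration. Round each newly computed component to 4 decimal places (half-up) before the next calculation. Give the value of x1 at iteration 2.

-0.5906

Iteration 1:
  x1 = (0 - (-1)·0.0000 - (1)·0.0000) / (4) = 0.0000
  x2 = (5 - (1)·0.0000 - (-3.4)·0.0000) / (-8.4) = -0.5952
  x3 = (-12 - (-4)·0.0000 - (-2.7)·-0.5952) / (-7.7) = 1.7671
Iteration 2:
  x1 = (0 - (-1)·-0.5952 - (1)·1.7671) / (4) = -0.5906
  x2 = (5 - (1)·-0.5906 - (-3.4)·1.7671) / (-8.4) = -1.3808
  x3 = (-12 - (-4)·-0.5906 - (-2.7)·-1.3808) / (-7.7) = 2.3494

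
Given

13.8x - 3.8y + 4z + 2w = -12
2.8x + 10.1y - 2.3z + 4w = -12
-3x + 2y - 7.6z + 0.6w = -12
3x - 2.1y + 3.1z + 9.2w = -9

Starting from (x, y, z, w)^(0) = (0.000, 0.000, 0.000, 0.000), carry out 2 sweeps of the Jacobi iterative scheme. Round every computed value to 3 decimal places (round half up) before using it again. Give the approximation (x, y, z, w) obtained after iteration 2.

Iteration 1:
  x = (-12 - (-3.8)·0.000 - (4)·0.000 - (2)·0.000) / (13.8) = -0.870
  y = (-12 - (2.8)·0.000 - (-2.3)·0.000 - (4)·0.000) / (10.1) = -1.188
  z = (-12 - (-3)·0.000 - (2)·0.000 - (0.6)·0.000) / (-7.6) = 1.579
  w = (-9 - (3)·0.000 - (-2.1)·0.000 - (3.1)·0.000) / (9.2) = -0.978
Iteration 2:
  x = (-12 - (-3.8)·-1.188 - (4)·1.579 - (2)·-0.978) / (13.8) = -1.513
  y = (-12 - (2.8)·-0.870 - (-2.3)·1.579 - (4)·-0.978) / (10.1) = -0.200
  z = (-12 - (-3)·-0.870 - (2)·-1.188 - (0.6)·-0.978) / (-7.6) = 1.533
  w = (-9 - (3)·-0.870 - (-2.1)·-1.188 - (3.1)·1.579) / (9.2) = -1.498

(-1.513, -0.200, 1.533, -1.498)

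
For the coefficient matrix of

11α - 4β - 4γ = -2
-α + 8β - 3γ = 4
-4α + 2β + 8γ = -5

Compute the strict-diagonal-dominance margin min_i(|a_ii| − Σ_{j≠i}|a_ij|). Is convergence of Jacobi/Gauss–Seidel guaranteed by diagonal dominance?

row 1: |11| − (4+4) = 3
row 2: |8| − (1+3) = 4
row 3: |8| − (4+2) = 2
minimum over rows = 2 → strictly diagonally dominant (convergence guaranteed)

2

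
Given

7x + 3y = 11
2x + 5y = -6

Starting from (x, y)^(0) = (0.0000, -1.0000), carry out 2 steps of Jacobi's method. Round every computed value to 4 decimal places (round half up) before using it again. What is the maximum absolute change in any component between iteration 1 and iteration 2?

Iteration 1:
  x = (11 - (3)·-1.0000) / (7) = 2.0000
  y = (-6 - (2)·0.0000) / (5) = -1.2000
Iteration 2:
  x = (11 - (3)·-1.2000) / (7) = 2.0857
  y = (-6 - (2)·2.0000) / (5) = -2.0000
Change: (0.0857, -0.8000) → max |·| = 0.8000

0.8000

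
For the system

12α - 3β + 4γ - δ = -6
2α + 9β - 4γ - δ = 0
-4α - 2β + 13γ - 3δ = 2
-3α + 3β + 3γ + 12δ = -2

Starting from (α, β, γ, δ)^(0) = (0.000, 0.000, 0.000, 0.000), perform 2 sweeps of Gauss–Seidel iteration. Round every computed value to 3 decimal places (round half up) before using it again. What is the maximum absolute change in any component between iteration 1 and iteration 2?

Iteration 1:
  α = (-6 - (-3)·0.000 - (4)·0.000 - (-1)·0.000) / (12) = -0.500
  β = (0 - (2)·-0.500 - (-4)·0.000 - (-1)·0.000) / (9) = 0.111
  γ = (2 - (-4)·-0.500 - (-2)·0.111 - (-3)·0.000) / (13) = 0.017
  δ = (-2 - (-3)·-0.500 - (3)·0.111 - (3)·0.017) / (12) = -0.324
Iteration 2:
  α = (-6 - (-3)·0.111 - (4)·0.017 - (-1)·-0.324) / (12) = -0.505
  β = (0 - (2)·-0.505 - (-4)·0.017 - (-1)·-0.324) / (9) = 0.084
  γ = (2 - (-4)·-0.505 - (-2)·0.084 - (-3)·-0.324) / (13) = -0.063
  δ = (-2 - (-3)·-0.505 - (3)·0.084 - (3)·-0.063) / (12) = -0.298
Change: (-0.005, -0.027, -0.080, 0.026) → max |·| = 0.080

0.080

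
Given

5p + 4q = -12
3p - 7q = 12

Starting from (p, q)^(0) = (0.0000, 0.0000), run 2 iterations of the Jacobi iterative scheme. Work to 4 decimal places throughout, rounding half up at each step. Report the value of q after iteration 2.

Iteration 1:
  p = (-12 - (4)·0.0000) / (5) = -2.4000
  q = (12 - (3)·0.0000) / (-7) = -1.7143
Iteration 2:
  p = (-12 - (4)·-1.7143) / (5) = -1.0286
  q = (12 - (3)·-2.4000) / (-7) = -2.7429

-2.7429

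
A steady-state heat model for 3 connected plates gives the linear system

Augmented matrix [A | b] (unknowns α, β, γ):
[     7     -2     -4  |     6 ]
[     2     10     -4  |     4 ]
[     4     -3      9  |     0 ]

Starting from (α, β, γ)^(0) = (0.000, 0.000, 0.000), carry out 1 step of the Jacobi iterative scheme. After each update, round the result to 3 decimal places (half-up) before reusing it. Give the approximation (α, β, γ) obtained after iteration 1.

Iteration 1:
  α = (6 - (-2)·0.000 - (-4)·0.000) / (7) = 0.857
  β = (4 - (2)·0.000 - (-4)·0.000) / (10) = 0.400
  γ = (0 - (4)·0.000 - (-3)·0.000) / (9) = 0.000

(0.857, 0.400, 0.000)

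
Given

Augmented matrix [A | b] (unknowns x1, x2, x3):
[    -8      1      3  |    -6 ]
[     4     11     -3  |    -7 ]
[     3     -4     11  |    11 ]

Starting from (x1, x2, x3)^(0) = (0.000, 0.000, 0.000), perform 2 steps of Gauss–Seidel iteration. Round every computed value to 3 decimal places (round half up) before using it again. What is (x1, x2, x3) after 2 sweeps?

(0.811, -0.804, 0.486)

Iteration 1:
  x1 = (-6 - (1)·0.000 - (3)·0.000) / (-8) = 0.750
  x2 = (-7 - (4)·0.750 - (-3)·0.000) / (11) = -0.909
  x3 = (11 - (3)·0.750 - (-4)·-0.909) / (11) = 0.465
Iteration 2:
  x1 = (-6 - (1)·-0.909 - (3)·0.465) / (-8) = 0.811
  x2 = (-7 - (4)·0.811 - (-3)·0.465) / (11) = -0.804
  x3 = (11 - (3)·0.811 - (-4)·-0.804) / (11) = 0.486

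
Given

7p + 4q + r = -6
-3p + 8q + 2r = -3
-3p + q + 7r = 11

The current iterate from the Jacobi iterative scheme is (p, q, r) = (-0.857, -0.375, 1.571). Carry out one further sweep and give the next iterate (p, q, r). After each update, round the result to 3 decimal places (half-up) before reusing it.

One sweep:
  p = (-6 - (4)·-0.375 - (1)·1.571) / (7) = -0.867
  q = (-3 - (-3)·-0.857 - (2)·1.571) / (8) = -1.089
  r = (11 - (-3)·-0.857 - (1)·-0.375) / (7) = 1.258

(-0.867, -1.089, 1.258)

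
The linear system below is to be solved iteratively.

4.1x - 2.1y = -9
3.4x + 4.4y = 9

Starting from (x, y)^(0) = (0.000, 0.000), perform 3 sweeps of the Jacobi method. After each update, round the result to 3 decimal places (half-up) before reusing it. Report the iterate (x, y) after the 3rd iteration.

Iteration 1:
  x = (-9 - (-2.1)·0.000) / (4.1) = -2.195
  y = (9 - (3.4)·0.000) / (4.4) = 2.045
Iteration 2:
  x = (-9 - (-2.1)·2.045) / (4.1) = -1.148
  y = (9 - (3.4)·-2.195) / (4.4) = 3.742
Iteration 3:
  x = (-9 - (-2.1)·3.742) / (4.1) = -0.278
  y = (9 - (3.4)·-1.148) / (4.4) = 2.933

(-0.278, 2.933)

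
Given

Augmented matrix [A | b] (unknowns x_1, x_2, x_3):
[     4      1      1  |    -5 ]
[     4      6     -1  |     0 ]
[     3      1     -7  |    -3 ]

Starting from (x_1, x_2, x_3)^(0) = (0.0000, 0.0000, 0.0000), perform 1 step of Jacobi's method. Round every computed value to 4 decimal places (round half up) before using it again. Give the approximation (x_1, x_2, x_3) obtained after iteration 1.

(-1.2500, 0.0000, 0.4286)

Iteration 1:
  x_1 = (-5 - (1)·0.0000 - (1)·0.0000) / (4) = -1.2500
  x_2 = (0 - (4)·0.0000 - (-1)·0.0000) / (6) = 0.0000
  x_3 = (-3 - (3)·0.0000 - (1)·0.0000) / (-7) = 0.4286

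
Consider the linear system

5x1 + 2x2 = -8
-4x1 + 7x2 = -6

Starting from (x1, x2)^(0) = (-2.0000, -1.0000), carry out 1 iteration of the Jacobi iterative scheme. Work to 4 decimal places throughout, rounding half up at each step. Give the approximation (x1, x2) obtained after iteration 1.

(-1.2000, -2.0000)

Iteration 1:
  x1 = (-8 - (2)·-1.0000) / (5) = -1.2000
  x2 = (-6 - (-4)·-2.0000) / (7) = -2.0000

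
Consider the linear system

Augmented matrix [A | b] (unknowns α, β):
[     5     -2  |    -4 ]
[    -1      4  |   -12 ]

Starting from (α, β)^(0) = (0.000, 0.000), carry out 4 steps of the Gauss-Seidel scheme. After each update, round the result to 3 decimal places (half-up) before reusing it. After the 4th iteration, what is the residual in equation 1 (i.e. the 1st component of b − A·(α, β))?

-0.005

Iteration 1:
  α = (-4 - (-2)·0.000) / (5) = -0.800
  β = (-12 - (-1)·-0.800) / (4) = -3.200
Iteration 2:
  α = (-4 - (-2)·-3.200) / (5) = -2.080
  β = (-12 - (-1)·-2.080) / (4) = -3.520
Iteration 3:
  α = (-4 - (-2)·-3.520) / (5) = -2.208
  β = (-12 - (-1)·-2.208) / (4) = -3.552
Iteration 4:
  α = (-4 - (-2)·-3.552) / (5) = -2.221
  β = (-12 - (-1)·-2.221) / (4) = -3.555
Residual b − A·x = (-0.005, -0.001)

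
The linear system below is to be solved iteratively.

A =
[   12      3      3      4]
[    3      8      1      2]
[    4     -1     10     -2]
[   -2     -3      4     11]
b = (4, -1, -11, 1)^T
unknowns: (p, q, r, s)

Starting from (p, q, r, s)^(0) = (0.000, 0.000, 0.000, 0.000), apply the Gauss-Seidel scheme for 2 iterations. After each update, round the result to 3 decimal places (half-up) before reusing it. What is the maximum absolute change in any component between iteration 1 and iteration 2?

0.197

Iteration 1:
  p = (4 - (3)·0.000 - (3)·0.000 - (4)·0.000) / (12) = 0.333
  q = (-1 - (3)·0.333 - (1)·0.000 - (2)·0.000) / (8) = -0.250
  r = (-11 - (4)·0.333 - (-1)·-0.250 - (-2)·0.000) / (10) = -1.258
  s = (1 - (-2)·0.333 - (-3)·-0.250 - (4)·-1.258) / (11) = 0.541
Iteration 2:
  p = (4 - (3)·-0.250 - (3)·-1.258 - (4)·0.541) / (12) = 0.530
  q = (-1 - (3)·0.530 - (1)·-1.258 - (2)·0.541) / (8) = -0.302
  r = (-11 - (4)·0.530 - (-1)·-0.302 - (-2)·0.541) / (10) = -1.234
  s = (1 - (-2)·0.530 - (-3)·-0.302 - (4)·-1.234) / (11) = 0.554
Change: (0.197, -0.052, 0.024, 0.013) → max |·| = 0.197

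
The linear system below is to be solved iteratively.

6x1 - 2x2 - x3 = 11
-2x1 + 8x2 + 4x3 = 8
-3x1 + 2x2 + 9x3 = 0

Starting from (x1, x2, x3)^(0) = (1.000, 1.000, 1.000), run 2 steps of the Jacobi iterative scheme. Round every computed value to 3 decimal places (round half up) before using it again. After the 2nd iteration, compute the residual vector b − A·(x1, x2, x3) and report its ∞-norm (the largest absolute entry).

2.464

Iteration 1:
  x1 = (11 - (-2)·1.000 - (-1)·1.000) / (6) = 2.333
  x2 = (8 - (-2)·1.000 - (4)·1.000) / (8) = 0.750
  x3 = (0 - (-3)·1.000 - (2)·1.000) / (9) = 0.111
Iteration 2:
  x1 = (11 - (-2)·0.750 - (-1)·0.111) / (6) = 2.102
  x2 = (8 - (-2)·2.333 - (4)·0.111) / (8) = 1.528
  x3 = (0 - (-3)·2.333 - (2)·0.750) / (9) = 0.611
Residual b − A·x = (2.055, -2.464, -2.249); ∞-norm = 2.464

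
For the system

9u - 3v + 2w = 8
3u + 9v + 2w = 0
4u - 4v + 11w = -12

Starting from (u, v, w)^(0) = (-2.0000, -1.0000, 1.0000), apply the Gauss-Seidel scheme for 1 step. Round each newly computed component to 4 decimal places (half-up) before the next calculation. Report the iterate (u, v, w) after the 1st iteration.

(0.3333, -0.3333, -1.3333)

Iteration 1:
  u = (8 - (-3)·-1.0000 - (2)·1.0000) / (9) = 0.3333
  v = (0 - (3)·0.3333 - (2)·1.0000) / (9) = -0.3333
  w = (-12 - (4)·0.3333 - (-4)·-0.3333) / (11) = -1.3333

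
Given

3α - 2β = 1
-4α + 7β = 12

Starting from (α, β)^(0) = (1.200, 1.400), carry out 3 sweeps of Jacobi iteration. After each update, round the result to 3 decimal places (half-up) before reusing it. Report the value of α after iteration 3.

Iteration 1:
  α = (1 - (-2)·1.400) / (3) = 1.267
  β = (12 - (-4)·1.200) / (7) = 2.400
Iteration 2:
  α = (1 - (-2)·2.400) / (3) = 1.933
  β = (12 - (-4)·1.267) / (7) = 2.438
Iteration 3:
  α = (1 - (-2)·2.438) / (3) = 1.959
  β = (12 - (-4)·1.933) / (7) = 2.819

1.959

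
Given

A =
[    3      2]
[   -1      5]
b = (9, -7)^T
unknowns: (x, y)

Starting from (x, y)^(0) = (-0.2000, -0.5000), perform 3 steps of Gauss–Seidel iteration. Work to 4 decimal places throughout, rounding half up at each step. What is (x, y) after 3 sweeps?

(3.4681, -0.7064)

Iteration 1:
  x = (9 - (2)·-0.5000) / (3) = 3.3333
  y = (-7 - (-1)·3.3333) / (5) = -0.7333
Iteration 2:
  x = (9 - (2)·-0.7333) / (3) = 3.4889
  y = (-7 - (-1)·3.4889) / (5) = -0.7022
Iteration 3:
  x = (9 - (2)·-0.7022) / (3) = 3.4681
  y = (-7 - (-1)·3.4681) / (5) = -0.7064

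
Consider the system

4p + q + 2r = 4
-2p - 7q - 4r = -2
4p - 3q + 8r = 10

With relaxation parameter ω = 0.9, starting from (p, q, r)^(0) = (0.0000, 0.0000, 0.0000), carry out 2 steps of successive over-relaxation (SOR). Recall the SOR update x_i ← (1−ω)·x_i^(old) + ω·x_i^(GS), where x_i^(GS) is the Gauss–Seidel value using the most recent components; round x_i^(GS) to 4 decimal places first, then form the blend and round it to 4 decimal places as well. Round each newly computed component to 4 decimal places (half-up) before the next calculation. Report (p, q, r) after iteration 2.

(0.6564, -0.2838, 0.8067)

Iteration 1:
  p: GS value = (4 - (1)·0.0000 - (2)·0.0000) / (4) = 1.0000;  p ← (1−ω)·0.0000 + ω·1.0000 = 0.9000
  q: GS value = (-2 - (-2)·0.9000 - (-4)·0.0000) / (-7) = 0.0286;  q ← (1−ω)·0.0000 + ω·0.0286 = 0.0257
  r: GS value = (10 - (4)·0.9000 - (-3)·0.0257) / (8) = 0.8096;  r ← (1−ω)·0.0000 + ω·0.8096 = 0.7286
Iteration 2:
  p: GS value = (4 - (1)·0.0257 - (2)·0.7286) / (4) = 0.6293;  p ← (1−ω)·0.9000 + ω·0.6293 = 0.6564
  q: GS value = (-2 - (-2)·0.6564 - (-4)·0.7286) / (-7) = -0.3182;  q ← (1−ω)·0.0257 + ω·-0.3182 = -0.2838
  r: GS value = (10 - (4)·0.6564 - (-3)·-0.2838) / (8) = 0.8154;  r ← (1−ω)·0.7286 + ω·0.8154 = 0.8067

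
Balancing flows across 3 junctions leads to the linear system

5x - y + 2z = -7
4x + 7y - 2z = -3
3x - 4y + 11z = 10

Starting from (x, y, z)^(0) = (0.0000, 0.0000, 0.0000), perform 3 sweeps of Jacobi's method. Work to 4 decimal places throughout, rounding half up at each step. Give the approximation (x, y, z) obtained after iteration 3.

(-1.7278, 0.9525, 1.6430)

Iteration 1:
  x = (-7 - (-1)·0.0000 - (2)·0.0000) / (5) = -1.4000
  y = (-3 - (4)·0.0000 - (-2)·0.0000) / (7) = -0.4286
  z = (10 - (3)·0.0000 - (-4)·0.0000) / (11) = 0.9091
Iteration 2:
  x = (-7 - (-1)·-0.4286 - (2)·0.9091) / (5) = -1.8494
  y = (-3 - (4)·-1.4000 - (-2)·0.9091) / (7) = 0.6312
  z = (10 - (3)·-1.4000 - (-4)·-0.4286) / (11) = 1.1351
Iteration 3:
  x = (-7 - (-1)·0.6312 - (2)·1.1351) / (5) = -1.7278
  y = (-3 - (4)·-1.8494 - (-2)·1.1351) / (7) = 0.9525
  z = (10 - (3)·-1.8494 - (-4)·0.6312) / (11) = 1.6430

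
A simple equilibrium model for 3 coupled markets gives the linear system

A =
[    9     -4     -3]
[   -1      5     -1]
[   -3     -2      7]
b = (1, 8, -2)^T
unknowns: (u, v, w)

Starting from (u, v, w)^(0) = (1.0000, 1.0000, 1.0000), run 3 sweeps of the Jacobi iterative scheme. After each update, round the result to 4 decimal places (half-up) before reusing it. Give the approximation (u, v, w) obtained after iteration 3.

Iteration 1:
  u = (1 - (-4)·1.0000 - (-3)·1.0000) / (9) = 0.8889
  v = (8 - (-1)·1.0000 - (-1)·1.0000) / (5) = 2.0000
  w = (-2 - (-3)·1.0000 - (-2)·1.0000) / (7) = 0.4286
Iteration 2:
  u = (1 - (-4)·2.0000 - (-3)·0.4286) / (9) = 1.1429
  v = (8 - (-1)·0.8889 - (-1)·0.4286) / (5) = 1.8635
  w = (-2 - (-3)·0.8889 - (-2)·2.0000) / (7) = 0.6667
Iteration 3:
  u = (1 - (-4)·1.8635 - (-3)·0.6667) / (9) = 1.1616
  v = (8 - (-1)·1.1429 - (-1)·0.6667) / (5) = 1.9619
  w = (-2 - (-3)·1.1429 - (-2)·1.8635) / (7) = 0.7365

(1.1616, 1.9619, 0.7365)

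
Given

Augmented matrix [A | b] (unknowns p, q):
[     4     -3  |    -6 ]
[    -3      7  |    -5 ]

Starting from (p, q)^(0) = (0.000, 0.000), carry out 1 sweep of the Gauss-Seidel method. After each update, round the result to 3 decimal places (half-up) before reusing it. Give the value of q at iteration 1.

Iteration 1:
  p = (-6 - (-3)·0.000) / (4) = -1.500
  q = (-5 - (-3)·-1.500) / (7) = -1.357

-1.357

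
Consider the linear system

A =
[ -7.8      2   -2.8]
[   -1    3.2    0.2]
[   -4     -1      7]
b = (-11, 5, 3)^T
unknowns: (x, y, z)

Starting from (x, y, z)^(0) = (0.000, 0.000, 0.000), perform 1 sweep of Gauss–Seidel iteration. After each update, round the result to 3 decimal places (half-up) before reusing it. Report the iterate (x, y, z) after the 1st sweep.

(1.410, 2.003, 1.520)

Iteration 1:
  x = (-11 - (2)·0.000 - (-2.8)·0.000) / (-7.8) = 1.410
  y = (5 - (-1)·1.410 - (0.2)·0.000) / (3.2) = 2.003
  z = (3 - (-4)·1.410 - (-1)·2.003) / (7) = 1.520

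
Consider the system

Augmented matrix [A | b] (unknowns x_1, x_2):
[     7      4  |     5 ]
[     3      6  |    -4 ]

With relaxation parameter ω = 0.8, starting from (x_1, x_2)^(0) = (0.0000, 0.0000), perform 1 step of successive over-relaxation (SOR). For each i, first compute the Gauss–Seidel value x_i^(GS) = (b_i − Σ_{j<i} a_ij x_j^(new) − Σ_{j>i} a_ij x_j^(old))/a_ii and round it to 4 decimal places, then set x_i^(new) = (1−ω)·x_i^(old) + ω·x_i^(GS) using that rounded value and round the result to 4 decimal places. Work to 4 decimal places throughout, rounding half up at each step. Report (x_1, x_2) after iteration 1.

(0.5714, -0.7619)

Iteration 1:
  x_1: GS value = (5 - (4)·0.0000) / (7) = 0.7143;  x_1 ← (1−ω)·0.0000 + ω·0.7143 = 0.5714
  x_2: GS value = (-4 - (3)·0.5714) / (6) = -0.9524;  x_2 ← (1−ω)·0.0000 + ω·-0.9524 = -0.7619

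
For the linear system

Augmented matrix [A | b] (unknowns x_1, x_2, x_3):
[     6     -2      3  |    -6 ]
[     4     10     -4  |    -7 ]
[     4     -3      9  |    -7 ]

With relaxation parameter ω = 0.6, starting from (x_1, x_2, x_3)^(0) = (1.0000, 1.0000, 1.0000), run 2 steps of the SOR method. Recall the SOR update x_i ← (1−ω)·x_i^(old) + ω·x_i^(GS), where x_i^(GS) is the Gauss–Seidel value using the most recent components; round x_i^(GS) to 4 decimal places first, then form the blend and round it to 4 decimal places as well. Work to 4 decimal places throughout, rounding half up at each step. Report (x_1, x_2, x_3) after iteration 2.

(-0.6831, -0.1221, -0.2803)

Iteration 1:
  x_1: GS value = (-6 - (-2)·1.0000 - (3)·1.0000) / (6) = -1.1667;  x_1 ← (1−ω)·1.0000 + ω·-1.1667 = -0.3000
  x_2: GS value = (-7 - (4)·-0.3000 - (-4)·1.0000) / (10) = -0.1800;  x_2 ← (1−ω)·1.0000 + ω·-0.1800 = 0.2920
  x_3: GS value = (-7 - (4)·-0.3000 - (-3)·0.2920) / (9) = -0.5471;  x_3 ← (1−ω)·1.0000 + ω·-0.5471 = 0.0717
Iteration 2:
  x_1: GS value = (-6 - (-2)·0.2920 - (3)·0.0717) / (6) = -0.9385;  x_1 ← (1−ω)·-0.3000 + ω·-0.9385 = -0.6831
  x_2: GS value = (-7 - (4)·-0.6831 - (-4)·0.0717) / (10) = -0.3981;  x_2 ← (1−ω)·0.2920 + ω·-0.3981 = -0.1221
  x_3: GS value = (-7 - (4)·-0.6831 - (-3)·-0.1221) / (9) = -0.5149;  x_3 ← (1−ω)·0.0717 + ω·-0.5149 = -0.2803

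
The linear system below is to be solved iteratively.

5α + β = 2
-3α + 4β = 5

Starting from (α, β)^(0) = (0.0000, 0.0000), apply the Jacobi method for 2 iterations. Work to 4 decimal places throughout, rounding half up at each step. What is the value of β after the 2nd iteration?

1.5500

Iteration 1:
  α = (2 - (1)·0.0000) / (5) = 0.4000
  β = (5 - (-3)·0.0000) / (4) = 1.2500
Iteration 2:
  α = (2 - (1)·1.2500) / (5) = 0.1500
  β = (5 - (-3)·0.4000) / (4) = 1.5500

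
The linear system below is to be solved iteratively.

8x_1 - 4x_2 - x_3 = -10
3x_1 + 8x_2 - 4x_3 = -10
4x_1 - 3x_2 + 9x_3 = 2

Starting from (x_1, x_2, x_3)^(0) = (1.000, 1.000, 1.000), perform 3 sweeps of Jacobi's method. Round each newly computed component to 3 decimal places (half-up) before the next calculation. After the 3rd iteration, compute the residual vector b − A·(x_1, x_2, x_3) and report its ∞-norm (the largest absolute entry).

Iteration 1:
  x_1 = (-10 - (-4)·1.000 - (-1)·1.000) / (8) = -0.625
  x_2 = (-10 - (3)·1.000 - (-4)·1.000) / (8) = -1.125
  x_3 = (2 - (4)·1.000 - (-3)·1.000) / (9) = 0.111
Iteration 2:
  x_1 = (-10 - (-4)·-1.125 - (-1)·0.111) / (8) = -1.799
  x_2 = (-10 - (3)·-0.625 - (-4)·0.111) / (8) = -0.960
  x_3 = (2 - (4)·-0.625 - (-3)·-1.125) / (9) = 0.125
Iteration 3:
  x_1 = (-10 - (-4)·-0.960 - (-1)·0.125) / (8) = -1.714
  x_2 = (-10 - (3)·-1.799 - (-4)·0.125) / (8) = -0.513
  x_3 = (2 - (4)·-1.799 - (-3)·-0.960) / (9) = 0.702
Residual b − A·x = (2.362, 2.054, 0.999); ∞-norm = 2.362

2.362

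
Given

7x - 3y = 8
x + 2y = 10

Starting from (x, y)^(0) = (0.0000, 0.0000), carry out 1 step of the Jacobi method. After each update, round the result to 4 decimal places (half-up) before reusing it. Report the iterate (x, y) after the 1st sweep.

(1.1429, 5.0000)

Iteration 1:
  x = (8 - (-3)·0.0000) / (7) = 1.1429
  y = (10 - (1)·0.0000) / (2) = 5.0000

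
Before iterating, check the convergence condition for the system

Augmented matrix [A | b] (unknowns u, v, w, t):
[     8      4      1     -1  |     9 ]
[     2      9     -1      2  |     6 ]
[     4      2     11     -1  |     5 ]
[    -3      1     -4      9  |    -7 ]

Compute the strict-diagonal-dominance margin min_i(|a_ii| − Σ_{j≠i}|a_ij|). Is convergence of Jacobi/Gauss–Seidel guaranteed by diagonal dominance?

row 1: |8| − (4+1+1) = 2
row 2: |9| − (2+1+2) = 4
row 3: |11| − (4+2+1) = 4
row 4: |9| − (3+1+4) = 1
minimum over rows = 1 → strictly diagonally dominant (convergence guaranteed)

1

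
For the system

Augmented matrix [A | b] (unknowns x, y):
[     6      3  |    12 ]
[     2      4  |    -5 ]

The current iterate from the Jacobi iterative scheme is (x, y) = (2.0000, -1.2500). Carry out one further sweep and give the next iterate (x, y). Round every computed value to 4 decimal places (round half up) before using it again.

One sweep:
  x = (12 - (3)·-1.2500) / (6) = 2.6250
  y = (-5 - (2)·2.0000) / (4) = -2.2500

(2.6250, -2.2500)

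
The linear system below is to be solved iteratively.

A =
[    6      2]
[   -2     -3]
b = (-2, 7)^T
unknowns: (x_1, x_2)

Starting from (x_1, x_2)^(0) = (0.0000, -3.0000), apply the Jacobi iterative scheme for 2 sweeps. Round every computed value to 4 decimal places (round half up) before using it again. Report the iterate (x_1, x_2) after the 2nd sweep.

(0.4444, -2.7778)

Iteration 1:
  x_1 = (-2 - (2)·-3.0000) / (6) = 0.6667
  x_2 = (7 - (-2)·0.0000) / (-3) = -2.3333
Iteration 2:
  x_1 = (-2 - (2)·-2.3333) / (6) = 0.4444
  x_2 = (7 - (-2)·0.6667) / (-3) = -2.7778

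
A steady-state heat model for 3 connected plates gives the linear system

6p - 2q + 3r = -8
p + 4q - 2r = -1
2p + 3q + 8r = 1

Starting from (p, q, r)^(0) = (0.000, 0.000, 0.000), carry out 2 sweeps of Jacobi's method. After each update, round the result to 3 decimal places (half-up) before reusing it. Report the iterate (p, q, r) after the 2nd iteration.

Iteration 1:
  p = (-8 - (-2)·0.000 - (3)·0.000) / (6) = -1.333
  q = (-1 - (1)·0.000 - (-2)·0.000) / (4) = -0.250
  r = (1 - (2)·0.000 - (3)·0.000) / (8) = 0.125
Iteration 2:
  p = (-8 - (-2)·-0.250 - (3)·0.125) / (6) = -1.479
  q = (-1 - (1)·-1.333 - (-2)·0.125) / (4) = 0.146
  r = (1 - (2)·-1.333 - (3)·-0.250) / (8) = 0.552

(-1.479, 0.146, 0.552)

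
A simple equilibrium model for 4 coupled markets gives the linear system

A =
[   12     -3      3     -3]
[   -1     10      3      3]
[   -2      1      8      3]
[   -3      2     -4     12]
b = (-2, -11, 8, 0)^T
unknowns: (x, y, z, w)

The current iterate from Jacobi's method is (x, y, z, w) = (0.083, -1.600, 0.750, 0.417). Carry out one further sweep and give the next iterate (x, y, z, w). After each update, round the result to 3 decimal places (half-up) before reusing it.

(-0.650, -1.442, 1.064, 0.537)

One sweep:
  x = (-2 - (-3)·-1.600 - (3)·0.750 - (-3)·0.417) / (12) = -0.650
  y = (-11 - (-1)·0.083 - (3)·0.750 - (3)·0.417) / (10) = -1.442
  z = (8 - (-2)·0.083 - (1)·-1.600 - (3)·0.417) / (8) = 1.064
  w = (0 - (-3)·0.083 - (2)·-1.600 - (-4)·0.750) / (12) = 0.537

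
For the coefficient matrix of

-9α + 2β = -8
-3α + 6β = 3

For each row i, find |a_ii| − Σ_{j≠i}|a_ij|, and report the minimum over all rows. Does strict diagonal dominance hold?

row 1: |-9| − (2) = 7
row 2: |6| − (3) = 3
minimum over rows = 3 → strictly diagonally dominant (convergence guaranteed)

3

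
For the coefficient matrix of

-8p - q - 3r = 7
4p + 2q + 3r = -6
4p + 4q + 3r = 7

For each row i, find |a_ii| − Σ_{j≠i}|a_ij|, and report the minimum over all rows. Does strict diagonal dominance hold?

-5

row 1: |-8| − (1+3) = 4
row 2: |2| − (4+3) = -5
row 3: |3| − (4+4) = -5
minimum over rows = -5 → not strictly diagonally dominant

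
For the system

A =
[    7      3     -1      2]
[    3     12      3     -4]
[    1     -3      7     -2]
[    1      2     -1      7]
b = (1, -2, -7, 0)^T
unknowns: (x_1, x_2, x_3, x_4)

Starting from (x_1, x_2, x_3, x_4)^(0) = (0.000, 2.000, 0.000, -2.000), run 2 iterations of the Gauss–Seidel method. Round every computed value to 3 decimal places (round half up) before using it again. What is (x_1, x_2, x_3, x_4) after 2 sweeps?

Iteration 1:
  x_1 = (1 - (3)·2.000 - (-1)·0.000 - (2)·-2.000) / (7) = -0.143
  x_2 = (-2 - (3)·-0.143 - (3)·0.000 - (-4)·-2.000) / (12) = -0.798
  x_3 = (-7 - (1)·-0.143 - (-3)·-0.798 - (-2)·-2.000) / (7) = -1.893
  x_4 = (0 - (1)·-0.143 - (2)·-0.798 - (-1)·-1.893) / (7) = -0.022
Iteration 2:
  x_1 = (1 - (3)·-0.798 - (-1)·-1.893 - (2)·-0.022) / (7) = 0.221
  x_2 = (-2 - (3)·0.221 - (3)·-1.893 - (-4)·-0.022) / (12) = 0.244
  x_3 = (-7 - (1)·0.221 - (-3)·0.244 - (-2)·-0.022) / (7) = -0.933
  x_4 = (0 - (1)·0.221 - (2)·0.244 - (-1)·-0.933) / (7) = -0.235

(0.221, 0.244, -0.933, -0.235)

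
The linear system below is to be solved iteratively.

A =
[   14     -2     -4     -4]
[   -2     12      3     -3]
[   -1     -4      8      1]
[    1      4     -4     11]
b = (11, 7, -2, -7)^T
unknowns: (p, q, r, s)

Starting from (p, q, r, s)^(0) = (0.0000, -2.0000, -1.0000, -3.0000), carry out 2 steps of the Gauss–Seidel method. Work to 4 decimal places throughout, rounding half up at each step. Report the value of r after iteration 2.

Iteration 1:
  p = (11 - (-2)·-2.0000 - (-4)·-1.0000 - (-4)·-3.0000) / (14) = -0.6429
  q = (7 - (-2)·-0.6429 - (3)·-1.0000 - (-3)·-3.0000) / (12) = -0.0238
  r = (-2 - (-1)·-0.6429 - (-4)·-0.0238 - (1)·-3.0000) / (8) = 0.0327
  s = (-7 - (1)·-0.6429 - (4)·-0.0238 - (-4)·0.0327) / (11) = -0.5574
Iteration 2:
  p = (11 - (-2)·-0.0238 - (-4)·0.0327 - (-4)·-0.5574) / (14) = 0.6324
  q = (7 - (-2)·0.6324 - (3)·0.0327 - (-3)·-0.5574) / (12) = 0.5412
  r = (-2 - (-1)·0.6324 - (-4)·0.5412 - (1)·-0.5574) / (8) = 0.1693
  s = (-7 - (1)·0.6324 - (4)·0.5412 - (-4)·0.1693) / (11) = -0.8291

0.1693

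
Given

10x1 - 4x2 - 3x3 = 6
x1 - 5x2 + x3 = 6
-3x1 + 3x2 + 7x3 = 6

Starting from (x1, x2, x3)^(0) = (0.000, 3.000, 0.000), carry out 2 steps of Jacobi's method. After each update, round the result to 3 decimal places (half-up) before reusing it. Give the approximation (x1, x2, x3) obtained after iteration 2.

Iteration 1:
  x1 = (6 - (-4)·3.000 - (-3)·0.000) / (10) = 1.800
  x2 = (6 - (1)·0.000 - (1)·0.000) / (-5) = -1.200
  x3 = (6 - (-3)·0.000 - (3)·3.000) / (7) = -0.429
Iteration 2:
  x1 = (6 - (-4)·-1.200 - (-3)·-0.429) / (10) = -0.009
  x2 = (6 - (1)·1.800 - (1)·-0.429) / (-5) = -0.926
  x3 = (6 - (-3)·1.800 - (3)·-1.200) / (7) = 2.143

(-0.009, -0.926, 2.143)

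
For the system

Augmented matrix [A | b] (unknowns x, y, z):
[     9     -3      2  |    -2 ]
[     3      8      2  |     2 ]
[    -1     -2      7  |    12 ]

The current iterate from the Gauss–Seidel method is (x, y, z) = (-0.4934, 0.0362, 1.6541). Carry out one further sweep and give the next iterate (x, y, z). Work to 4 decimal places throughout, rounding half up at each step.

One sweep:
  x = (-2 - (-3)·0.0362 - (2)·1.6541) / (9) = -0.5777
  y = (2 - (3)·-0.5777 - (2)·1.6541) / (8) = 0.0531
  z = (12 - (-1)·-0.5777 - (-2)·0.0531) / (7) = 1.6469

(-0.5777, 0.0531, 1.6469)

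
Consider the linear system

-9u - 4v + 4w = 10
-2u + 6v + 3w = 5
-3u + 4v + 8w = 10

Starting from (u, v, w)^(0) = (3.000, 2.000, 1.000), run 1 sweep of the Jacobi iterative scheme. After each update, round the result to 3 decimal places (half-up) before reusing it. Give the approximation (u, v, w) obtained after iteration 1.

(-1.556, 1.333, 1.375)

Iteration 1:
  u = (10 - (-4)·2.000 - (4)·1.000) / (-9) = -1.556
  v = (5 - (-2)·3.000 - (3)·1.000) / (6) = 1.333
  w = (10 - (-3)·3.000 - (4)·2.000) / (8) = 1.375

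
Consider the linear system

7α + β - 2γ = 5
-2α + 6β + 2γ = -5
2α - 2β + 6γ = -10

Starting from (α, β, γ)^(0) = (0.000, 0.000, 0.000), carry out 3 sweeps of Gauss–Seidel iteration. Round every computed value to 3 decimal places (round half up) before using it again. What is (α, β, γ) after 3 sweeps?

Iteration 1:
  α = (5 - (1)·0.000 - (-2)·0.000) / (7) = 0.714
  β = (-5 - (-2)·0.714 - (2)·0.000) / (6) = -0.595
  γ = (-10 - (2)·0.714 - (-2)·-0.595) / (6) = -2.103
Iteration 2:
  α = (5 - (1)·-0.595 - (-2)·-2.103) / (7) = 0.198
  β = (-5 - (-2)·0.198 - (2)·-2.103) / (6) = -0.066
  γ = (-10 - (2)·0.198 - (-2)·-0.066) / (6) = -1.755
Iteration 3:
  α = (5 - (1)·-0.066 - (-2)·-1.755) / (7) = 0.222
  β = (-5 - (-2)·0.222 - (2)·-1.755) / (6) = -0.174
  γ = (-10 - (2)·0.222 - (-2)·-0.174) / (6) = -1.799

(0.222, -0.174, -1.799)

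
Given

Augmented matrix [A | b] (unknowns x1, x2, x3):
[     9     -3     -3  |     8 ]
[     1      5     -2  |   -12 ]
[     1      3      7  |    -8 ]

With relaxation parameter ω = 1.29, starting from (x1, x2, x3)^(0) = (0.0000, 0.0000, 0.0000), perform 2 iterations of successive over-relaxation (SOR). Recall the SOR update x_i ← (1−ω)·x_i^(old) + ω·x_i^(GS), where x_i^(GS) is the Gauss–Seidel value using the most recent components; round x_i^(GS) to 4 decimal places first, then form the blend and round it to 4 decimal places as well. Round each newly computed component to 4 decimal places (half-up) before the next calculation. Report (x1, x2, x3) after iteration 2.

(-0.5628, -1.8693, -0.3921)

Iteration 1:
  x1: GS value = (8 - (-3)·0.0000 - (-3)·0.0000) / (9) = 0.8889;  x1 ← (1−ω)·0.0000 + ω·0.8889 = 1.1467
  x2: GS value = (-12 - (1)·1.1467 - (-2)·0.0000) / (5) = -2.6293;  x2 ← (1−ω)·0.0000 + ω·-2.6293 = -3.3918
  x3: GS value = (-8 - (1)·1.1467 - (3)·-3.3918) / (7) = 0.1470;  x3 ← (1−ω)·0.0000 + ω·0.1470 = 0.1896
Iteration 2:
  x1: GS value = (8 - (-3)·-3.3918 - (-3)·0.1896) / (9) = -0.1785;  x1 ← (1−ω)·1.1467 + ω·-0.1785 = -0.5628
  x2: GS value = (-12 - (1)·-0.5628 - (-2)·0.1896) / (5) = -2.2116;  x2 ← (1−ω)·-3.3918 + ω·-2.2116 = -1.8693
  x3: GS value = (-8 - (1)·-0.5628 - (3)·-1.8693) / (7) = -0.2613;  x3 ← (1−ω)·0.1896 + ω·-0.2613 = -0.3921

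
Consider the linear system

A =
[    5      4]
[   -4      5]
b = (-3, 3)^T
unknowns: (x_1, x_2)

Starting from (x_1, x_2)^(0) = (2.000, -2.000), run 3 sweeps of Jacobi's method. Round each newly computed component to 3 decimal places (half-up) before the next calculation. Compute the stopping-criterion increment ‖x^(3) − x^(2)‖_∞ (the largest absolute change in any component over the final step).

2.688

Iteration 1:
  x_1 = (-3 - (4)·-2.000) / (5) = 1.000
  x_2 = (3 - (-4)·2.000) / (5) = 2.200
Iteration 2:
  x_1 = (-3 - (4)·2.200) / (5) = -2.360
  x_2 = (3 - (-4)·1.000) / (5) = 1.400
Iteration 3:
  x_1 = (-3 - (4)·1.400) / (5) = -1.720
  x_2 = (3 - (-4)·-2.360) / (5) = -1.288
Change: (0.640, -2.688) → max |·| = 2.688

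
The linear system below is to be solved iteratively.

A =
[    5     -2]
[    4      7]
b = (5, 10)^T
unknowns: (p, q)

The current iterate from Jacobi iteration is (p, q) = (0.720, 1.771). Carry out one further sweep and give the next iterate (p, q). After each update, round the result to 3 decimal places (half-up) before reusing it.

(1.708, 1.017)

One sweep:
  p = (5 - (-2)·1.771) / (5) = 1.708
  q = (10 - (4)·0.720) / (7) = 1.017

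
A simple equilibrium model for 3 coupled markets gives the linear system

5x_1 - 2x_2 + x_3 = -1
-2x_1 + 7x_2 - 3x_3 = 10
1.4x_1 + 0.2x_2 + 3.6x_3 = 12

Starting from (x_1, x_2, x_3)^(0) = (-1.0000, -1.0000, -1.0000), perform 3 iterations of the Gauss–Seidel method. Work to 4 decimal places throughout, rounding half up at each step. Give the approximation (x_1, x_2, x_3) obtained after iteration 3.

(0.2225, 2.9442, 3.0832)

Iteration 1:
  x_1 = (-1 - (-2)·-1.0000 - (1)·-1.0000) / (5) = -0.4000
  x_2 = (10 - (-2)·-0.4000 - (-3)·-1.0000) / (7) = 0.8857
  x_3 = (12 - (1.4)·-0.4000 - (0.2)·0.8857) / (3.6) = 3.4397
Iteration 2:
  x_1 = (-1 - (-2)·0.8857 - (1)·3.4397) / (5) = -0.5337
  x_2 = (10 - (-2)·-0.5337 - (-3)·3.4397) / (7) = 2.7502
  x_3 = (12 - (1.4)·-0.5337 - (0.2)·2.7502) / (3.6) = 3.3881
Iteration 3:
  x_1 = (-1 - (-2)·2.7502 - (1)·3.3881) / (5) = 0.2225
  x_2 = (10 - (-2)·0.2225 - (-3)·3.3881) / (7) = 2.9442
  x_3 = (12 - (1.4)·0.2225 - (0.2)·2.9442) / (3.6) = 3.0832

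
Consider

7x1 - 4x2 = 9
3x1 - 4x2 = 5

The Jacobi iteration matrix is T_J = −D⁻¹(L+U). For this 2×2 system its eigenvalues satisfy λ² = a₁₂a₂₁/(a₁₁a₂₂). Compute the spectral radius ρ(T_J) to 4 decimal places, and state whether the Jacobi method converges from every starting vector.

a₁₂a₂₁/(a₁₁a₂₂) = (-4)·(3) / ((7)·(-4)) = 0.428571
ρ = √|0.428571| = √0.428571 = 0.6547
ρ < 1, so Jacobi converges

0.6547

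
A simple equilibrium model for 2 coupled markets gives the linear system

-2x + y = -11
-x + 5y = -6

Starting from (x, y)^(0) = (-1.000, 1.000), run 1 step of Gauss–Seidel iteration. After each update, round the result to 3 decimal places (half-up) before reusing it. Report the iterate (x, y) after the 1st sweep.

(6.000, 0.000)

Iteration 1:
  x = (-11 - (1)·1.000) / (-2) = 6.000
  y = (-6 - (-1)·6.000) / (5) = 0.000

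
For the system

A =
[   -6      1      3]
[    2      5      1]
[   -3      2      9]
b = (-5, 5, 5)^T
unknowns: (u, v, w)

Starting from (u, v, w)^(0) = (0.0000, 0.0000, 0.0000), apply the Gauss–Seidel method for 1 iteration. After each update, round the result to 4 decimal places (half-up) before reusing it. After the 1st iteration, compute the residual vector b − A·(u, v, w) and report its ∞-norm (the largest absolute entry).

Iteration 1:
  u = (-5 - (1)·0.0000 - (3)·0.0000) / (-6) = 0.8333
  v = (5 - (2)·0.8333 - (1)·0.0000) / (5) = 0.6667
  w = (5 - (-3)·0.8333 - (2)·0.6667) / (9) = 0.6852
Residual b − A·x = (-2.7225, -0.6853, -0.0003); ∞-norm = 2.7225

2.7225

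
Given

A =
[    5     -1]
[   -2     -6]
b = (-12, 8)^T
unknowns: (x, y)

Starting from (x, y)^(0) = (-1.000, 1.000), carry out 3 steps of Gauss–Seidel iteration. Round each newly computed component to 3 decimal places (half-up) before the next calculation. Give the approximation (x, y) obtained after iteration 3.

(-2.499, -0.500)

Iteration 1:
  x = (-12 - (-1)·1.000) / (5) = -2.200
  y = (8 - (-2)·-2.200) / (-6) = -0.600
Iteration 2:
  x = (-12 - (-1)·-0.600) / (5) = -2.520
  y = (8 - (-2)·-2.520) / (-6) = -0.493
Iteration 3:
  x = (-12 - (-1)·-0.493) / (5) = -2.499
  y = (8 - (-2)·-2.499) / (-6) = -0.500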